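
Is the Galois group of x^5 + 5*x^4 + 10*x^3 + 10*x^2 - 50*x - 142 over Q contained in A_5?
The polynomial is irreducible of degree 5 over Q. Its discriminant is 58564000000 = 242000^2, a perfect square. A Galois group lies in the alternating group exactly when the discriminant is a square in Q, so the Galois group (A_5) is contained in A_5.

Yes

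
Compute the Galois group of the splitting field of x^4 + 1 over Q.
The polynomial is an irreducible quartic over Q and its discriminant is 256 = 16^2, a perfect square, so the Galois group is contained in A_4. The resolvent cubic y^3 - 4*y splits completely over Q, which gives the Klein four-group V_4.

V_4 (also written V4)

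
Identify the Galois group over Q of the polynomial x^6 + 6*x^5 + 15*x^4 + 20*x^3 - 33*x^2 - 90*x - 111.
The polynomial f is an irreducible sextic over Q, so G = Gal(f/Q) is one of the 16 transitive subgroups 6T1, ..., 6T16 of S_6. The discriminant of f is 450868486864896 = 21233664^2, a perfect square, so G is contained in A_6. The transitive groups of degree 6 contained in A_6 are: A_4 (6T4, order 12), S_4 (6T7, order 24), (C_3 x C_3) : C_4 (6T10, order 36), PSL(2,5) (6T12, order 60), A_6 (6T15, order 360). By Dedekind's theorem, for a prime p not dividing disc(f) the degrees of the irreducible factors of f mod p form the cycle type of an element of G. Factoring f modulo the 33 such primes p <= 149 (skipping 2, 3, which divide the discriminant), each new pattern first appears at: mod 5: f = (x^3 + 4x + 3)(x^3 + x^2 + x + 3), pattern 3+3; mod 17: f = (x + 5)(x + 14)(x^2 + 2x + 6)(x^2 + 2x + 12), pattern 2+2+1+1; mod 71: f = (x + 8)(x + 9)(x + 11)(x + 62)(x + 64)(x + 65), pattern 1+1+1+1+1+1. No other pattern occurs in this range, so the set of observed cycle types is {3+3, 2+2+1+1, 1+1+1+1+1+1}. The candidates containing elements of all these cycle types are A_4 (6T4) of order 12, S_4 (6T7) of order 24, (C_3 x C_3) : C_4 (6T10) of order 36, PSL(2,5) (6T12) of order 60, A_6 (6T15) of order 360; the others are excluded. The observed types are precisely the cycle types that occur in A_4 (6T4). Each of the other remaining candidates has further cycle types, and by the Chebotarev density theorem the matching factorization patterns would occur for a proportion of primes equal to their share of the group: S_4 (6T7) additionally contains elements of type 4+2 (6 of its 24 elements, about 25% of primes); (C_3 x C_3) : C_4 (6T10) additionally contains elements of type 4+2, 3+1+1+1 (22 of its 36 elements, about 61% of primes); PSL(2,5) (6T12) additionally contains elements of type 5+1 (24 of its 60 elements, about 40% of primes); A_6 (6T15) additionally contains elements of type 5+1, 4+2, 3+1+1+1 (274 of its 360 elements, about 76% of primes). None of the 33 primes tested shows any such pattern (for each of these groups the chance of that is below 10^-4), which rules them out. Hence G = A_4 (6T4), of order 12.

A_4, A_4 acting on 6 points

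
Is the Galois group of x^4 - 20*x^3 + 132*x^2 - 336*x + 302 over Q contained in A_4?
No

The polynomial is irreducible of degree 4 over Q. Its discriminant is -13075456, which is not a perfect square. A Galois group lies in the alternating group exactly when the discriminant is a square in Q, so the Galois group (D_4) is not contained in A_4.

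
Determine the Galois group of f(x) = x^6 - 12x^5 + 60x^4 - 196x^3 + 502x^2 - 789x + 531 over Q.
6T16: S_6

The polynomial f is an irreducible sextic over Q, so G = Gal(f/Q) is one of the 16 transitive subgroups 6T1, ..., 6T16 of S_6. The discriminant of f is -716771249342091, which is not a perfect square, so G is not contained in A_6. The transitive groups of degree 6 not contained in A_6 are: C_6 (6T1, order 6), S_3 (6T2, order 6), D_6 (6T3, order 12), C_3 x S_3 (6T5, order 18), A_4 x C_2 (6T6, order 24), S_4 (6T8, order 24), S_3 x S_3 (6T9, order 36), S_4 x C_2 (6T11, order 48), (S_3 x S_3) : C_2 (6T13, order 72), PGL(2,5) (6T14, order 120), S_6 (6T16, order 720). By Dedekind's theorem, for a prime p not dividing disc(f) the degrees of the irreducible factors of f mod p form the cycle type of an element of G. Factoring f modulo the 4 such primes p <= 11 (skipping 3, which divides the discriminant), each new pattern first appears at: mod 2: f = (x^6 + x + 1), pattern 6; mod 5: f = (x^3 + 4x^2 + 4)(x^3 + 4x^2 + 4x + 4), pattern 3+3; mod 7: f = (x + 4)(x^5 + 5x^4 + 5x^3 + x^2 + x + 5), pattern 5+1; mod 11: f = (x + 9)(x^2 + 1)(x^3 + x^2 + 6x + 4), pattern 3+2+1. No other pattern occurs in this range, so the set of observed cycle types is {6, 3+3, 5+1, 3+2+1}. Among the candidates above, the only group containing elements of all these cycle types is S_6 (6T16); every other candidate lacks at least one of them. Hence G = S_6 (6T16), of order 720.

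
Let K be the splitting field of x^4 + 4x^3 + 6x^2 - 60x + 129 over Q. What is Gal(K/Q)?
The polynomial is an irreducible quartic over Q and its discriminant is 1358954496 = 36864^2, a perfect square, so the Galois group is contained in A_4. The resolvent cubic y^3 - 6*y^2 - 756*y - 2568 is irreducible over Q. An irreducible resolvent with square discriminant gives A_4.

A_4 (also written A4)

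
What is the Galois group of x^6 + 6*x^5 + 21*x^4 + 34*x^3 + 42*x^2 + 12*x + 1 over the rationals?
PGL(2,5) (also written S5(6))

The polynomial f is an irreducible sextic over Q, so G = Gal(f/Q) is one of the 16 transitive subgroups 6T1, ..., 6T16 of S_6. The discriminant of f is -1024192512, which is not a perfect square, so G is not contained in A_6. The transitive groups of degree 6 not contained in A_6 are: C_6 (6T1, order 6), S_3 (6T2, order 6), D_6 (6T3, order 12), C_3 x S_3 (6T5, order 18), A_4 x C_2 (6T6, order 24), S_4 (6T8, order 24), S_3 x S_3 (6T9, order 36), S_4 x C_2 (6T11, order 48), (S_3 x S_3) : C_2 (6T13, order 72), PGL(2,5) (6T14, order 120), S_6 (6T16, order 720). By Dedekind's theorem, for a prime p not dividing disc(f) the degrees of the irreducible factors of f mod p form the cycle type of an element of G. Factoring f modulo the 21 such primes p <= 89 (skipping 2, 3, 7, which divide the discriminant), each new pattern first appears at: mod 5: f = (x^6 + x^5 + x^4 + 4x^3 + 2x^2 + 2x + 1), pattern 6; mod 11: f = (x + 7)(x^5 + 10x^4 + 6x^3 + 3x^2 + 10x + 8), pattern 5+1; mod 13: f = (x + 1)(x + 12)(x^4 + 6x^3 + 9x^2 + x + 12), pattern 4+1+1; mod 23: f = (x + 14)(x + 20)(x^2 + 2x + 4)(x^2 + 16x + 13), pattern 2+2+1+1; mod 43: f = (x^3 + 22x^2 + 37x + 39)(x^3 + 27x^2 + 35x + 32), pattern 3+3; mod 61: f = (x^2 + 5x + 22)(x^2 + 18x + 52)(x^2 + 44x + 4), pattern 2+2+2. No other pattern occurs in this range, so the set of observed cycle types is {6, 5+1, 4+1+1, 2+2+1+1, 3+3, 2+2+2}. The candidates containing elements of all these cycle types are PGL(2,5) (6T14) of order 120, S_6 (6T16) of order 720; the others are excluded. The observed types are precisely the cycle types that occur in PGL(2,5) (6T14) (apart from the identity). Each of the other remaining candidates has further cycle types, and by the Chebotarev density theorem the matching factorization patterns would occur for a proportion of primes equal to their share of the group: S_6 (6T16) additionally contains elements of type 4+2, 3+2+1, 3+1+1+1, 2+1+1+1+1 (265 of its 720 elements, about 37% of primes). None of the 21 primes tested shows any such pattern (for each of these groups the chance of that is below 10^-4), which rules them out. Hence G = PGL(2,5) (6T14), of order 120.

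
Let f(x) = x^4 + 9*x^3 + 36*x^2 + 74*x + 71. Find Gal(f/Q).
C_4 (also written C4)

The polynomial is an irreducible quartic over Q and its discriminant is 78125, which is not a perfect square, so the Galois group is not contained in A_4. The resolvent cubic y^3 - 36*y^2 + 382*y - 1003 has exactly one rational root, so the Galois group is C_4 or D_4. The quartic becomes reducible over Q(sqrt(disc)), so the group is C_4.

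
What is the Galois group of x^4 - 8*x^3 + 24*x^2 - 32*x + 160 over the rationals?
V_4 (order 4)

The polynomial is an irreducible quartic over Q and its discriminant is 764411904 = 27648^2, a perfect square, so the Galois group is contained in A_4. The resolvent cubic y^3 - 24*y^2 - 384*y + 4096 splits completely over Q, which gives the Klein four-group V_4.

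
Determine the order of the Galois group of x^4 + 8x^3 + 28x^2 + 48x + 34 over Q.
The degree of the splitting field over Q equals the order of the Galois group, so first determine the group. The polynomial is an irreducible quartic over Q and its discriminant is 2048, which is not a perfect square, so the Galois group is not contained in A_4. The resolvent cubic y^3 - 28*y^2 + 248*y - 672 has exactly one rational root, so the Galois group is C_4 or D_4. The quartic becomes reducible over Q(sqrt(disc)), so the group is C_4. The Galois group C_4 (4T1) has order 4, so the splitting field has degree 4 over Q.

4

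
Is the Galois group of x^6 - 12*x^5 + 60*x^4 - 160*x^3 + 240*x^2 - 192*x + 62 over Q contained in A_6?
The polynomial is irreducible of degree 6 over Q. Its discriminant is 1492992, which is not a perfect square. A Galois group lies in the alternating group exactly when the discriminant is a square in Q, so the Galois group (D_6) is not contained in A_6.

No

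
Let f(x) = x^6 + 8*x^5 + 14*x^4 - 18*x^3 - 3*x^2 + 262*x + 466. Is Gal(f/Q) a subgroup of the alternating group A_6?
The polynomial is irreducible of degree 6 over Q. Its discriminant is -997977239592192, which is not a perfect square. A Galois group lies in the alternating group exactly when the discriminant is a square in Q, so the Galois group ((S_3 x S_3) : C_2) is not contained in A_6.

No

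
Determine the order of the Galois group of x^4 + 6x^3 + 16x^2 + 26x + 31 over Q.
The degree of the splitting field over Q equals the order of the Galois group, so first determine the group. The polynomial is an irreducible quartic over Q and its discriminant is 512000, which is not a perfect square, so the Galois group is not contained in A_4. The resolvent cubic y^3 - 16*y^2 + 32*y + 192 has exactly one rational root, so the Galois group is C_4 or D_4. The quartic becomes reducible over Q(sqrt(disc)), so the group is C_4. The Galois group C_4 (4T1) has order 4, so the splitting field has degree 4 over Q.

4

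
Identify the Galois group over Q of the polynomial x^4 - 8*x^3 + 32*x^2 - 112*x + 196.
The polynomial is an irreducible quartic over Q and its discriminant is 7225344 = 2688^2, a perfect square, so the Galois group is contained in A_4. The resolvent cubic y^3 - 32*y^2 + 112*y splits completely over Q, which gives the Klein four-group V_4.

V_4, the Klein four-group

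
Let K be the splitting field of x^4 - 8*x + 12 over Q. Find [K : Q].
The degree of the splitting field over Q equals the order of the Galois group, so first determine the group. The polynomial is an irreducible quartic over Q and its discriminant is 331776 = 576^2, a perfect square, so the Galois group is contained in A_4. The resolvent cubic y^3 - 48*y - 64 is irreducible over Q. An irreducible resolvent with square discriminant gives A_4. The Galois group A_4 (4T4) has order 12, so the splitting field has degree 12 over Q.

12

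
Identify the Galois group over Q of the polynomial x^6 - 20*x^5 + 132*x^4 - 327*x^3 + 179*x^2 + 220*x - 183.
The polynomial f is an irreducible sextic over Q, so G = Gal(f/Q) is one of the 16 transitive subgroups 6T1, ..., 6T16 of S_6. The discriminant of f is 8413926734596681 = 91727459^2, a perfect square, so G is contained in A_6. The transitive groups of degree 6 contained in A_6 are: A_4 (6T4, order 12), S_4 (6T7, order 24), (C_3 x C_3) : C_4 (6T10, order 36), PSL(2,5) (6T12, order 60), A_6 (6T15, order 360). By Dedekind's theorem, for a prime p not dividing disc(f) the degrees of the irreducible factors of f mod p form the cycle type of an element of G. Factoring f modulo the 21 such primes p <= 79 (skipping 19, which divides the discriminant), each new pattern first appears at: mod 2: f = (x + 1)(x^5 + x^4 + x^3 + x + 1), pattern 5+1; mod 7: f = (x^3 + 4)(x^3 + x^2 + 6x + 5), pattern 3+3; mod 61: f = (x)(x + 21)(x^2 + 6x + 41)(x^2 + 14x + 14), pattern 2+2+1+1. No other pattern occurs in this range, so the set of observed cycle types is {5+1, 3+3, 2+2+1+1}. The candidates containing elements of all these cycle types are PSL(2,5) (6T12) of order 60, A_6 (6T15) of order 360; the others are excluded. The observed types are precisely the cycle types that occur in PSL(2,5) (6T12) (apart from the identity). Each of the other remaining candidates has further cycle types, and by the Chebotarev density theorem the matching factorization patterns would occur for a proportion of primes equal to their share of the group: A_6 (6T15) additionally contains elements of type 4+2, 3+1+1+1 (130 of its 360 elements, about 36% of primes). None of the 21 primes tested shows any such pattern (for each of these groups the chance of that is below 10^-4), which rules them out. Hence G = PSL(2,5) (6T12), of order 60.

6T12: PSL(2,5)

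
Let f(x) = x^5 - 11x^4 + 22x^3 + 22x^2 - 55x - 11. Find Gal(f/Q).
The polynomial f is an irreducible quintic over Q, so G = Gal(f/Q) is a transitive subgroup of S_5: one of C_5 (5T1, order 5), D_5 (5T2, order 10), F_20 (5T3, order 20), A_5 (5T4, order 60) or S_5 (5T5, order 120). The discriminant of f is 15352201216 = 123904^2, a perfect square, so G is contained in A_5. The transitive groups of degree 5 contained in A_5 are: C_5 (5T1, order 5), D_5 (5T2, order 10), A_5 (5T4, order 60). By Dedekind's theorem, for a prime p not dividing disc(f) the degrees of the irreducible factors of f mod p form the cycle type of an element of G. Factoring f modulo the 14 such primes p <= 53 (skipping 2, 11, which divide the discriminant), each new pattern first appears at: mod 3: f = (x^5 + x^4 + x^3 + x^2 + 2x + 1), pattern 5; mod 23: f = (x + 7)(x + 9)(x + 11)(x + 13)(x + 18), pattern 1+1+1+1+1. No other pattern occurs in this range, so the set of observed cycle types is {5, 1+1+1+1+1}. The candidates containing elements of all these cycle types are C_5 (5T1) of order 5, D_5 (5T2) of order 10, A_5 (5T4) of order 60; the others are excluded. The observed types are precisely the cycle types that occur in C_5 (5T1). Each of the other remaining candidates has further cycle types, and by the Chebotarev density theorem the matching factorization patterns would occur for a proportion of primes equal to their share of the group: D_5 (5T2) additionally contains elements of type 2+2+1 (5 of its 10 elements, about 50% of primes); A_5 (5T4) additionally contains elements of type 3+1+1, 2+2+1 (35 of its 60 elements, about 58% of primes). None of the 14 primes tested shows any such pattern (for each of these groups the chance of that is below 10^-4), which rules them out. Hence G = C_5 (5T1), of order 5.

C_5 (order 5)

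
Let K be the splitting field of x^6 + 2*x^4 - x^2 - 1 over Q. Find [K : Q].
12

The degree of the splitting field over Q equals the order of the Galois group, so first determine the group. The polynomial f is an irreducible sextic over Q, so G = Gal(f/Q) is one of the 16 transitive subgroups 6T1, ..., 6T16 of S_6. The discriminant of f is 153664 = 392^2, a perfect square, so G is contained in A_6. The transitive groups of degree 6 contained in A_6 are: A_4 (6T4, order 12), S_4 (6T7, order 24), (C_3 x C_3) : C_4 (6T10, order 36), PSL(2,5) (6T12, order 60), A_6 (6T15, order 360). By Dedekind's theorem, for a prime p not dividing disc(f) the degrees of the irreducible factors of f mod p form the cycle type of an element of G. Factoring f modulo the 33 such primes p <= 149 (skipping 2, 7, which divide the discriminant), each new pattern first appears at: mod 3: f = (x^3 + x^2 + 2)(x^3 + 2x^2 + 1), pattern 3+3; mod 13: f = (x + 2)(x + 11)(x^2 + 8)(x^2 + 11), pattern 2+2+1+1. No other pattern occurs in this range, so the set of observed cycle types is {3+3, 2+2+1+1}. The candidates containing elements of all these cycle types are A_4 (6T4) of order 12, S_4 (6T7) of order 24, (C_3 x C_3) : C_4 (6T10) of order 36, PSL(2,5) (6T12) of order 60, A_6 (6T15) of order 360; the others are excluded. The observed types are precisely the cycle types that occur in A_4 (6T4) (apart from the identity). Each of the other remaining candidates has further cycle types, and by the Chebotarev density theorem the matching factorization patterns would occur for a proportion of primes equal to their share of the group: S_4 (6T7) additionally contains elements of type 4+2 (6 of its 24 elements, about 25% of primes); (C_3 x C_3) : C_4 (6T10) additionally contains elements of type 4+2, 3+1+1+1 (22 of its 36 elements, about 61% of primes); PSL(2,5) (6T12) additionally contains elements of type 5+1 (24 of its 60 elements, about 40% of primes); A_6 (6T15) additionally contains elements of type 5+1, 4+2, 3+1+1+1 (274 of its 360 elements, about 76% of primes). None of the 33 primes tested shows any such pattern (for each of these groups the chance of that is below 10^-4), which rules them out. Hence G = A_4 (6T4), of order 12. The Galois group A_4 (6T4) has order 12, so the splitting field has degree 12 over Q.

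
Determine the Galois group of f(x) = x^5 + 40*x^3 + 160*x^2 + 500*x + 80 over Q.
The polynomial f is an irreducible quintic over Q, so G = Gal(f/Q) is a transitive subgroup of S_5: one of C_5 (5T1, order 5), D_5 (5T2, order 10), F_20 (5T3, order 20), A_5 (5T4, order 60) or S_5 (5T5, order 120). The discriminant of f is 9333105664000000 = 96608000^2, a perfect square, so G is contained in A_5. The transitive groups of degree 5 contained in A_5 are: C_5 (5T1, order 5), D_5 (5T2, order 10), A_5 (5T4, order 60). By Dedekind's theorem, for a prime p not dividing disc(f) the degrees of the irreducible factors of f mod p form the cycle type of an element of G. Factoring f modulo the 2 such primes p <= 7 (skipping 2, 5, which divide the discriminant), each new pattern first appears at: mod 3: f = (x^5 + x^3 + x^2 + 2x + 2), pattern 5; mod 7: f = (x + 1)(x + 5)(x^3 + x^2 + x + 2), pattern 3+1+1. No other pattern occurs in this range, so the set of observed cycle types is {5, 3+1+1}. Among the candidates above, the only group containing elements of all these cycle types is A_5 (5T4) — each of C_5 (5T1), D_5 (5T2) lacks at least one of them. Hence G = A_5 (5T4), of order 60.

A_5 (also written A5)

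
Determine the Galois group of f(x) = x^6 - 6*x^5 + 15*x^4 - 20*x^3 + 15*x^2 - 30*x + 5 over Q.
The polynomial f is an irreducible sextic over Q, so G = Gal(f/Q) is one of the 16 transitive subgroups 6T1, ..., 6T16 of S_6. The discriminant of f is 746496000000 = 864000^2, a perfect square, so G is contained in A_6. The transitive groups of degree 6 contained in A_6 are: A_4 (6T4, order 12), S_4 (6T7, order 24), (C_3 x C_3) : C_4 (6T10, order 36), PSL(2,5) (6T12, order 60), A_6 (6T15, order 360). By Dedekind's theorem, for a prime p not dividing disc(f) the degrees of the irreducible factors of f mod p form the cycle type of an element of G. Factoring f modulo the 6 such primes p <= 23 (skipping 2, 3, 5, which divide the discriminant), each new pattern first appears at: mod 7: f = (x + 3)(x^5 + 5x^4 + x^2 + 5x + 4), pattern 5+1; mod 23: f = (x + 1)(x + 10)(x + 15)(x^3 + 14x^2 + 5x + 10), pattern 3+1+1+1. No other pattern occurs in this range, so the set of observed cycle types is {5+1, 3+1+1+1}. Among the candidates above, the only group containing elements of all these cycle types is A_6 (6T15) — each of A_4 (6T4), S_4 (6T7), (C_3 x C_3) : C_4 (6T10), PSL(2,5) (6T12) lacks at least one of them. Hence G = A_6 (6T15), of order 360.

A_6, the alternating group on 6 letters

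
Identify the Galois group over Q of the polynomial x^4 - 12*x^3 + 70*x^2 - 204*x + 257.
The polynomial is an irreducible quartic over Q and its discriminant is 8388608, which is not a perfect square, so the Galois group is not contained in A_4. The resolvent cubic y^3 - 70*y^2 + 1420*y - 6664 has exactly one rational root, so the Galois group is C_4 or D_4. The quartic becomes reducible over Q(sqrt(disc)), so the group is C_4.

C_4 (order 4)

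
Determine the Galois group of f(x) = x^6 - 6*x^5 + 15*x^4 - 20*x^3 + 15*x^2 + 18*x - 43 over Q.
The polynomial f is an irreducible sextic over Q, so G = Gal(f/Q) is one of the 16 transitive subgroups 6T1, ..., 6T16 of S_6. The discriminant of f is 746496000000 = 864000^2, a perfect square, so G is contained in A_6. The transitive groups of degree 6 contained in A_6 are: A_4 (6T4, order 12), S_4 (6T7, order 24), (C_3 x C_3) : C_4 (6T10, order 36), PSL(2,5) (6T12, order 60), A_6 (6T15, order 360). By Dedekind's theorem, for a prime p not dividing disc(f) the degrees of the irreducible factors of f mod p form the cycle type of an element of G. Factoring f modulo the 6 such primes p <= 23 (skipping 2, 3, 5, which divide the discriminant), each new pattern first appears at: mod 7: f = (x + 2)(x^5 + 6x^4 + 3x^3 + 2x^2 + 4x + 3), pattern 5+1; mod 23: f = (x + 6)(x + 11)(x + 20)(x^3 + 3x^2 + 4x + 8), pattern 3+1+1+1. No other pattern occurs in this range, so the set of observed cycle types is {5+1, 3+1+1+1}. Among the candidates above, the only group containing elements of all these cycle types is A_6 (6T15) — each of A_4 (6T4), S_4 (6T7), (C_3 x C_3) : C_4 (6T10), PSL(2,5) (6T12) lacks at least one of them. Hence G = A_6 (6T15), of order 360.

A_6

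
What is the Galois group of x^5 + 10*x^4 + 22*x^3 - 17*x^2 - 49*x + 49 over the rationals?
The polynomial f is an irreducible quintic over Q, so G = Gal(f/Q) is a transitive subgroup of S_5: one of C_5 (5T1, order 5), D_5 (5T2, order 10), F_20 (5T3, order 20), A_5 (5T4, order 60) or S_5 (5T5, order 120). The discriminant of f is 10097089744, which is not a perfect square, so G is not contained in A_5. The transitive groups of degree 5 not contained in A_5 are: F_20 (5T3, order 20), S_5 (5T5, order 120). By Dedekind's theorem, for a prime p not dividing disc(f) the degrees of the irreducible factors of f mod p form the cycle type of an element of G. Factoring f modulo the 5 such primes p <= 17 (skipping 2, 7, which divide the discriminant), each new pattern first appears at: mod 3: f = (x^5 + x^4 + x^3 + x^2 + 2x + 1), pattern 5; mod 17: f = (x + 1)(x + 13)(x^3 + 13x^2 + 14x + 9), pattern 3+1+1. No other pattern occurs in this range, so the set of observed cycle types is {5, 3+1+1}. Among the candidates above, the only group containing elements of all these cycle types is S_5 (5T5) — F_20 (5T3) lacks at least one of them. Hence G = S_5 (5T5), of order 120.

S_5 (also written S5)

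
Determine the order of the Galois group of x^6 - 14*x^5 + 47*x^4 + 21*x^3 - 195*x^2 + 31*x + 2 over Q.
60

The degree of the splitting field over Q equals the order of the Galois group, so first determine the group. The polynomial f is an irreducible sextic over Q, so G = Gal(f/Q) is one of the 16 transitive subgroups 6T1, ..., 6T16 of S_6. The discriminant of f is 8413926734596681 = 91727459^2, a perfect square, so G is contained in A_6. The transitive groups of degree 6 contained in A_6 are: A_4 (6T4, order 12), S_4 (6T7, order 24), (C_3 x C_3) : C_4 (6T10, order 36), PSL(2,5) (6T12, order 60), A_6 (6T15, order 360). By Dedekind's theorem, for a prime p not dividing disc(f) the degrees of the irreducible factors of f mod p form the cycle type of an element of G. Factoring f modulo the 21 such primes p <= 79 (skipping 19, which divides the discriminant), each new pattern first appears at: mod 2: f = (x)(x^5 + x^3 + x^2 + x + 1), pattern 5+1; mod 7: f = (x^3 + 3x^2 + 3x + 5)(x^3 + 4x^2 + 4x + 6), pattern 3+3; mod 61: f = (x + 1)(x + 22)(x^2 + 8x + 48)(x^2 + 16x + 29), pattern 2+2+1+1. No other pattern occurs in this range, so the set of observed cycle types is {5+1, 3+3, 2+2+1+1}. The candidates containing elements of all these cycle types are PSL(2,5) (6T12) of order 60, A_6 (6T15) of order 360; the others are excluded. The observed types are precisely the cycle types that occur in PSL(2,5) (6T12) (apart from the identity). Each of the other remaining candidates has further cycle types, and by the Chebotarev density theorem the matching factorization patterns would occur for a proportion of primes equal to their share of the group: A_6 (6T15) additionally contains elements of type 4+2, 3+1+1+1 (130 of its 360 elements, about 36% of primes). None of the 21 primes tested shows any such pattern (for each of these groups the chance of that is below 10^-4), which rules them out. Hence G = PSL(2,5) (6T12), of order 60. The Galois group PSL(2,5) (6T12) has order 60, so the splitting field has degree 60 over Q.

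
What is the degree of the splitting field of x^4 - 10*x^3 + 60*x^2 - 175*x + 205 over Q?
The degree of the splitting field over Q equals the order of the Galois group, so first determine the group. The polynomial is an irreducible quartic over Q and its discriminant is 66430125, which is not a perfect square, so the Galois group is not contained in A_4. The resolvent cubic y^3 - 60*y^2 + 930*y - 1925 has exactly one rational root, so the Galois group is C_4 or D_4. The quartic becomes reducible over Q(sqrt(disc)), so the group is C_4. The Galois group C_4 (4T1) has order 4, so the splitting field has degree 4 over Q.

4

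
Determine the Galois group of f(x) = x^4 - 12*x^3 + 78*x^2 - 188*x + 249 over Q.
The polynomial is an irreducible quartic over Q and its discriminant is 1358954496 = 36864^2, a perfect square, so the Galois group is contained in A_4. The resolvent cubic y^3 - 78*y^2 + 1260*y + 6488 is irreducible over Q. An irreducible resolvent with square discriminant gives A_4.

A_4 (also written A4)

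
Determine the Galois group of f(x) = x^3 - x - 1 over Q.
The polynomial is an irreducible cubic over Q and its discriminant is -23, which is not a perfect square. For an irreducible cubic, a non-square discriminant gives Galois group S_3.

S_3 (order 6)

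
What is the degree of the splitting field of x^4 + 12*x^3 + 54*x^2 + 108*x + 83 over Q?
8

The degree of the splitting field over Q equals the order of the Galois group, so first determine the group. The polynomial is an irreducible quartic over Q and its discriminant is 2048, which is not a perfect square, so the Galois group is not contained in A_4. The resolvent cubic y^3 - 54*y^2 + 964*y - 5688 has exactly one rational root, so the Galois group is C_4 or D_4. The quartic remains irreducible over Q(sqrt(disc)), so the group is D_4. The Galois group D_4 (4T3) has order 8, so the splitting field has degree 8 over Q.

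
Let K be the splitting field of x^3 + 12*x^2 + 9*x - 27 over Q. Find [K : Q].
3

The degree of the splitting field over Q equals the order of the Galois group, so first determine the group. The polynomial is an irreducible cubic over Q and its discriminant is 123201 = 351^2, a perfect square. For an irreducible cubic, a square discriminant forces the Galois group to be A_3, the cyclic group of order 3. The Galois group C_3 (3T1) has order 3, so the splitting field has degree 3 over Q.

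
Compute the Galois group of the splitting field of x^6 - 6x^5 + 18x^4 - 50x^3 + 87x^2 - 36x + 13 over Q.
The polynomial f is an irreducible sextic over Q, so G = Gal(f/Q) is one of the 16 transitive subgroups 6T1, ..., 6T16 of S_6. The discriminant of f is -28010528989632, which is not a perfect square, so G is not contained in A_6. The transitive groups of degree 6 not contained in A_6 are: C_6 (6T1, order 6), S_3 (6T2, order 6), D_6 (6T3, order 12), C_3 x S_3 (6T5, order 18), A_4 x C_2 (6T6, order 24), S_4 (6T8, order 24), S_3 x S_3 (6T9, order 36), S_4 x C_2 (6T11, order 48), (S_3 x S_3) : C_2 (6T13, order 72), PGL(2,5) (6T14, order 120), S_6 (6T16, order 720). By Dedekind's theorem, for a prime p not dividing disc(f) the degrees of the irreducible factors of f mod p form the cycle type of an element of G. Factoring f modulo the 21 such primes p <= 89 (skipping 2, 3, 7, which divide the discriminant), each new pattern first appears at: mod 5: f = (x^6 + 4x^5 + 3x^4 + 2x^2 + 4x + 3), pattern 6; mod 11: f = (x + 6)(x^5 + 10x^4 + 2x^3 + 4x^2 + 8x + 4), pattern 5+1; mod 13: f = (x)(x + 7)(x^4 + 5x^2 + 6x + 6), pattern 4+1+1; mod 23: f = (x + 6)(x + 19)(x^2 + 16x + 19)(x^2 + 22x + 9), pattern 2+2+1+1; mod 43: f = (x^3 + 40x^2 + 3x + 11)(x^3 + 40x^2 + 6x + 9), pattern 3+3; mod 61: f = (x^2 + 11x + 5)(x^2 + 13x + 6)(x^2 + 31x + 35), pattern 2+2+2. No other pattern occurs in this range, so the set of observed cycle types is {6, 5+1, 4+1+1, 2+2+1+1, 3+3, 2+2+2}. The candidates containing elements of all these cycle types are PGL(2,5) (6T14) of order 120, S_6 (6T16) of order 720; the others are excluded. The observed types are precisely the cycle types that occur in PGL(2,5) (6T14) (apart from the identity). Each of the other remaining candidates has further cycle types, and by the Chebotarev density theorem the matching factorization patterns would occur for a proportion of primes equal to their share of the group: S_6 (6T16) additionally contains elements of type 4+2, 3+2+1, 3+1+1+1, 2+1+1+1+1 (265 of its 720 elements, about 37% of primes). None of the 21 primes tested shows any such pattern (for each of these groups the chance of that is below 10^-4), which rules them out. Hence G = PGL(2,5) (6T14), of order 120.

PGL(2,5), S_5 acting on 6 points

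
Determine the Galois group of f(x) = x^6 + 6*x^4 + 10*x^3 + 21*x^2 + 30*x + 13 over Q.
The polynomial f is an irreducible sextic over Q, so G = Gal(f/Q) is one of the 16 transitive subgroups 6T1, ..., 6T16 of S_6. The discriminant of f is -1024192512, which is not a perfect square, so G is not contained in A_6. The transitive groups of degree 6 not contained in A_6 are: C_6 (6T1, order 6), S_3 (6T2, order 6), D_6 (6T3, order 12), C_3 x S_3 (6T5, order 18), A_4 x C_2 (6T6, order 24), S_4 (6T8, order 24), S_3 x S_3 (6T9, order 36), S_4 x C_2 (6T11, order 48), (S_3 x S_3) : C_2 (6T13, order 72), PGL(2,5) (6T14, order 120), S_6 (6T16, order 720). By Dedekind's theorem, for a prime p not dividing disc(f) the degrees of the irreducible factors of f mod p form the cycle type of an element of G. Factoring f modulo the 21 such primes p <= 89 (skipping 2, 3, 7, which divide the discriminant), each new pattern first appears at: mod 5: f = (x^6 + x^4 + x^2 + 3), pattern 6; mod 11: f = (x + 5)(x^5 + 6x^4 + 9x^3 + 9x^2 + 9x + 7), pattern 5+1; mod 13: f = (x)(x + 2)(x^4 + 11x^3 + 10x^2 + 3x + 2), pattern 4+1+1; mod 23: f = (x + 4)(x + 10)(x^2 + 3)(x^2 + 9x + 21), pattern 2+2+1+1; mod 43: f = (x^3 + 19x^2 + 27x + 20)(x^3 + 24x^2 + 39x + 20), pattern 3+3; mod 61: f = (x^2 + 19x + 22)(x^2 + 45x + 35)(x^2 + 58x + 18), pattern 2+2+2. No other pattern occurs in this range, so the set of observed cycle types is {6, 5+1, 4+1+1, 2+2+1+1, 3+3, 2+2+2}. The candidates containing elements of all these cycle types are PGL(2,5) (6T14) of order 120, S_6 (6T16) of order 720; the others are excluded. The observed types are precisely the cycle types that occur in PGL(2,5) (6T14) (apart from the identity). Each of the other remaining candidates has further cycle types, and by the Chebotarev density theorem the matching factorization patterns would occur for a proportion of primes equal to their share of the group: S_6 (6T16) additionally contains elements of type 4+2, 3+2+1, 3+1+1+1, 2+1+1+1+1 (265 of its 720 elements, about 37% of primes). None of the 21 primes tested shows any such pattern (for each of these groups the chance of that is below 10^-4), which rules them out. Hence G = PGL(2,5) (6T14), of order 120.

6T14: PGL(2,5)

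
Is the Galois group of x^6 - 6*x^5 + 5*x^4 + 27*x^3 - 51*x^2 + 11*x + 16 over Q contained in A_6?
Yes

The polynomial is irreducible of degree 6 over Q. Its discriminant is 30991489 = 5567^2, a perfect square. A Galois group lies in the alternating group exactly when the discriminant is a square in Q, so the Galois group (PSL(2,5)) is contained in A_6.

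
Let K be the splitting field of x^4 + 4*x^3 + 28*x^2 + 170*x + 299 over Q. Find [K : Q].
24

The degree of the splitting field over Q equals the order of the Galois group, so first determine the group. The polynomial is an irreducible quartic over Q and its discriminant is 689076944, which is not a perfect square, so the Galois group is not contained in A_4. The resolvent cubic y^3 - 28*y^2 - 516*y - 196 is irreducible over Q. An irreducible resolvent with non-square discriminant gives S_4. The Galois group S_4 (4T5) has order 24, so the splitting field has degree 24 over Q.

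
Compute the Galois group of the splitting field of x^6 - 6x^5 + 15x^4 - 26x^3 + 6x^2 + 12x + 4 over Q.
6T3: D_6

The polynomial f is an irreducible sextic over Q, so G = Gal(f/Q) is one of the 16 transitive subgroups 6T1, ..., 6T16 of S_6. The discriminant of f is 304930925568, which is not a perfect square, so G is not contained in A_6. The transitive groups of degree 6 not contained in A_6 are: C_6 (6T1, order 6), S_3 (6T2, order 6), D_6 (6T3, order 12), C_3 x S_3 (6T5, order 18), A_4 x C_2 (6T6, order 24), S_4 (6T8, order 24), S_3 x S_3 (6T9, order 36), S_4 x C_2 (6T11, order 48), (S_3 x S_3) : C_2 (6T13, order 72), PGL(2,5) (6T14, order 120), S_6 (6T16, order 720). By Dedekind's theorem, for a prime p not dividing disc(f) the degrees of the irreducible factors of f mod p form the cycle type of an element of G. Factoring f modulo the 79 such primes p <= 421 (skipping 2, 3, 41, which divide the discriminant), each new pattern first appears at: mod 5: f = (x^2 + 2x + 3)(x^2 + 3x + 4)(x^2 + 4x + 2), pattern 2+2+2; mod 7: f = (x^6 + x^5 + x^4 + 2x^3 + 6x^2 + 5x + 4), pattern 6; mod 11: f = (x + 4)(x + 9)(x^2 + 4x + 2)(x^2 + 10x + 8), pattern 2+2+1+1; mod 13: f = (x^3 + 10x^2 + 2x + 1)(x^3 + 10x^2 + 4x + 4), pattern 3+3; mod 61: f = (x + 20)(x + 29)(x + 36)(x + 41)(x + 54)(x + 58), pattern 1+1+1+1+1+1. No other pattern occurs in this range, so the set of observed cycle types is {2+2+2, 6, 2+2+1+1, 3+3, 1+1+1+1+1+1}. The candidates containing elements of all these cycle types are D_6 (6T3) of order 12, A_4 x C_2 (6T6) of order 24, S_3 x S_3 (6T9) of order 36, S_4 x C_2 (6T11) of order 48, (S_3 x S_3) : C_2 (6T13) of order 72, PGL(2,5) (6T14) of order 120, S_6 (6T16) of order 720; the others are excluded. The observed types are precisely the cycle types that occur in D_6 (6T3). Each of the other remaining candidates has further cycle types, and by the Chebotarev density theorem the matching factorization patterns would occur for a proportion of primes equal to their share of the group: A_4 x C_2 (6T6) additionally contains elements of type 2+1+1+1+1 (3 of its 24 elements, about 12% of primes); S_3 x S_3 (6T9) additionally contains elements of type 3+1+1+1 (4 of its 36 elements, about 11% of primes); S_4 x C_2 (6T11) additionally contains elements of type 4+2, 4+1+1, 2+1+1+1+1 (15 of its 48 elements, about 31% of primes); (S_3 x S_3) : C_2 (6T13) additionally contains elements of type 4+2, 3+2+1, 3+1+1+1, 2+1+1+1+1 (40 of its 72 elements, about 56% of primes); PGL(2,5) (6T14) additionally contains elements of type 5+1, 4+1+1 (54 of its 120 elements, about 45% of primes); S_6 (6T16) additionally contains elements of type 5+1, 4+2, 4+1+1, 3+2+1, 3+1+1+1, 2+1+1+1+1 (499 of its 720 elements, about 69% of primes). None of the 79 primes tested shows any such pattern (for each of these groups the chance of that is below 10^-4), which rules them out. Hence G = D_6 (6T3), of order 12.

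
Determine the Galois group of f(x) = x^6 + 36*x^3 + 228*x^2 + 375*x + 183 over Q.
(S_3 x S_3) : C_2 (also written G72)

The polynomial f is an irreducible sextic over Q, so G = Gal(f/Q) is one of the 16 transitive subgroups 6T1, ..., 6T16 of S_6. The discriminant of f is -2200994196714027, which is not a perfect square, so G is not contained in A_6. The transitive groups of degree 6 not contained in A_6 are: C_6 (6T1, order 6), S_3 (6T2, order 6), D_6 (6T3, order 12), C_3 x S_3 (6T5, order 18), A_4 x C_2 (6T6, order 24), S_4 (6T8, order 24), S_3 x S_3 (6T9, order 36), S_4 x C_2 (6T11, order 48), (S_3 x S_3) : C_2 (6T13, order 72), PGL(2,5) (6T14, order 120), S_6 (6T16, order 720). By Dedekind's theorem, for a prime p not dividing disc(f) the degrees of the irreducible factors of f mod p form the cycle type of an element of G. Factoring f modulo the 25 such primes p <= 127 (skipping 3, 11, 13, 17, 43, 109, which divide the discriminant), each new pattern first appears at: mod 2: f = (x^6 + x + 1), pattern 6; mod 7: f = (x + 4)(x^2 + 2x + 3)(x^3 + x^2 + 4x + 3), pattern 3+2+1; mod 23: f = (x^2 + 2x + 17)(x^4 + 21x^3 + 10x^2 + 4x + 4), pattern 4+2; mod 31: f = (x + 4)(x + 18)(x^2 + 15x + 3)(x^2 + 25x + 3), pattern 2+2+1+1; mod 61: f = (x)(x + 28)(x + 42)(x + 53)(x^2 + 60x + 56), pattern 2+1+1+1+1; mod 97: f = (x + 17)(x + 25)(x + 74)(x^3 + 78x^2 + 29x + 48), pattern 3+1+1+1; mod 113: f = (x^2 + 12x + 60)(x^2 + 18x + 98)(x^2 + 83x + 74), pattern 2+2+2; mod 127: f = (x^3 + 10x^2 + 104x + 94)(x^3 + 117x^2 + 123x + 6), pattern 3+3. No other pattern occurs in this range, so the set of observed cycle types is {6, 3+2+1, 4+2, 2+2+1+1, 2+1+1+1+1, 3+1+1+1, 2+2+2, 3+3}. The candidates containing elements of all these cycle types are (S_3 x S_3) : C_2 (6T13) of order 72, S_6 (6T16) of order 720; the others are excluded. The observed types are precisely the cycle types that occur in (S_3 x S_3) : C_2 (6T13) (apart from the identity). Each of the other remaining candidates has further cycle types, and by the Chebotarev density theorem the matching factorization patterns would occur for a proportion of primes equal to their share of the group: S_6 (6T16) additionally contains elements of type 5+1, 4+1+1 (234 of its 720 elements, about 32% of primes). None of the 25 primes tested shows any such pattern (for each of these groups the chance of that is below 10^-4), which rules them out. Hence G = (S_3 x S_3) : C_2 (6T13), of order 72.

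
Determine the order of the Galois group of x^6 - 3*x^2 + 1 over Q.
24

The degree of the splitting field over Q equals the order of the Galois group, so first determine the group. The polynomial f is an irreducible sextic over Q, so G = Gal(f/Q) is one of the 16 transitive subgroups 6T1, ..., 6T16 of S_6. The discriminant of f is -419904, which is not a perfect square, so G is not contained in A_6. The transitive groups of degree 6 not contained in A_6 are: C_6 (6T1, order 6), S_3 (6T2, order 6), D_6 (6T3, order 12), C_3 x S_3 (6T5, order 18), A_4 x C_2 (6T6, order 24), S_4 (6T8, order 24), S_3 x S_3 (6T9, order 36), S_4 x C_2 (6T11, order 48), (S_3 x S_3) : C_2 (6T13, order 72), PGL(2,5) (6T14, order 120), S_6 (6T16, order 720). By Dedekind's theorem, for a prime p not dividing disc(f) the degrees of the irreducible factors of f mod p form the cycle type of an element of G. Factoring f modulo the 33 such primes p <= 149 (skipping 2, 3, which divide the discriminant), each new pattern first appears at: mod 5: f = (x^3 + 2x^2 + 2x + 3)(x^3 + 3x^2 + 2x + 2), pattern 3+3; mod 7: f = (x^6 + 4x^2 + 1), pattern 6; mod 17: f = (x + 8)(x + 9)(x^2 + 3)(x^2 + 10), pattern 2+2+1+1; mod 19: f = (x + 3)(x + 8)(x + 11)(x + 16)(x^2 + 16), pattern 2+1+1+1+1; mod 71: f = (x^2 + 16)(x^2 + 25)(x^2 + 30), pattern 2+2+2. No other pattern occurs in this range, so the set of observed cycle types is {3+3, 6, 2+2+1+1, 2+1+1+1+1, 2+2+2}. The candidates containing elements of all these cycle types are A_4 x C_2 (6T6) of order 24, S_4 x C_2 (6T11) of order 48, (S_3 x S_3) : C_2 (6T13) of order 72, S_6 (6T16) of order 720; the others are excluded. The observed types are precisely the cycle types that occur in A_4 x C_2 (6T6) (apart from the identity). Each of the other remaining candidates has further cycle types, and by the Chebotarev density theorem the matching factorization patterns would occur for a proportion of primes equal to their share of the group: S_4 x C_2 (6T11) additionally contains elements of type 4+2, 4+1+1 (12 of its 48 elements, about 25% of primes); (S_3 x S_3) : C_2 (6T13) additionally contains elements of type 4+2, 3+2+1, 3+1+1+1 (34 of its 72 elements, about 47% of primes); S_6 (6T16) additionally contains elements of type 5+1, 4+2, 4+1+1, 3+2+1, 3+1+1+1 (484 of its 720 elements, about 67% of primes). None of the 33 primes tested shows any such pattern (for each of these groups the chance of that is below 10^-4), which rules them out. Hence G = A_4 x C_2 (6T6), of order 24. The Galois group A_4 x C_2 (6T6) has order 24, so the splitting field has degree 24 over Q.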